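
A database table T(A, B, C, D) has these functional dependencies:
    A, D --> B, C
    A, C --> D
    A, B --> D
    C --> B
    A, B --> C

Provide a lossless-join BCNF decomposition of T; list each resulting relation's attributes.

{A, C, D}; {B, C}

Candidate keys of the original relation: {A, B}, {A, C}, {A, D}.
{A, B, C, D}: {C} determines {B, C} here but is not a superkey — split on C --> B, giving {B, C} and {A, C, D}.
{B, C} is in BCNF.
{A, C, D} is in BCNF.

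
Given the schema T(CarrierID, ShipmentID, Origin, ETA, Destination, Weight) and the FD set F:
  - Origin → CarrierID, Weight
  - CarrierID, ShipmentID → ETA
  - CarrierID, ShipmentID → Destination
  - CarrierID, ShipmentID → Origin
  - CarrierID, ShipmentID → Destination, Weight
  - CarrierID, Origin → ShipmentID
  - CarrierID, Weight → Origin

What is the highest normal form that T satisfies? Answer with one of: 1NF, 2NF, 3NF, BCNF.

Candidate keys: {CarrierID, ShipmentID}, {CarrierID, Weight}, {Origin}. Prime attributes: {CarrierID, Origin, ShipmentID, Weight}.
Every FD has a superkey on the left, so the relation is in BCNF.

BCNF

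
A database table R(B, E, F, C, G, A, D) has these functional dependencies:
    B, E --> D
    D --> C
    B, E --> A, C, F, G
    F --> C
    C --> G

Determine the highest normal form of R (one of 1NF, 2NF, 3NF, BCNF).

2NF

Candidate key: {B, E}. Prime attributes: {B, E}.
D --> C breaks BCNF: {D}⁺ = {C, D, G}, so {D} is not a superkey.
D --> C has non-prime {C} on the right and a non-superkey on the left, so 3NF fails.
Checking every proper subset of each key, none determines a non-prime attribute — 2NF is satisfied.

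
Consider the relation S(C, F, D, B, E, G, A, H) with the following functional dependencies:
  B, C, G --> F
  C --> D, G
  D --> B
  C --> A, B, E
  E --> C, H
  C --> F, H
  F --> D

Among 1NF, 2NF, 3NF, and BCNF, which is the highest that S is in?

Candidate keys: {C}, {E}. Prime attributes: {C, E}.
For D --> B we have {D}⁺ = {B, D}; {D} is not a superkey, so BCNF fails.
D --> B determines the non-prime attribute {B} from a non-superkey — 3NF is violated.
With only single-attribute keys there can be no partial dependency, so 2NF holds.

2NF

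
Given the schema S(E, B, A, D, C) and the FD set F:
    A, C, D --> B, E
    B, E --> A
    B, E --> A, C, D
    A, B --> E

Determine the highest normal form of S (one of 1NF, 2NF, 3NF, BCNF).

Candidate keys: {A, B}, {A, C, D}, {B, E}. Prime attributes: {A, B, C, D, E}.
Each dependency's left side is a superkey — BCNF holds.

BCNF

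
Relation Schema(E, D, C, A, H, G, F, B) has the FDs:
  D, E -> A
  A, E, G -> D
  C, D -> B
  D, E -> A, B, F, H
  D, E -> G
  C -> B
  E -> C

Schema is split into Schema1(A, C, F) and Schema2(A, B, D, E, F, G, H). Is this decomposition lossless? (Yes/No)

No

Common attributes: {A, F}; their closure is {A, F}.
The closure covers neither Schema1 nor Schema2 entirely; the join is not lossless.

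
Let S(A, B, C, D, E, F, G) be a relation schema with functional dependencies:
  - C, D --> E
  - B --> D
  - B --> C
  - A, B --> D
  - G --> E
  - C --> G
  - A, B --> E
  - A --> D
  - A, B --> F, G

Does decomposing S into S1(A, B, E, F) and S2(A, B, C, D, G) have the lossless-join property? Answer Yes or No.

The shared attributes are {A, B} and {A, B}⁺ = {A, B, C, D, E, F, G}.
Since S1 ⊆ {A, B, C, D, E, F, G}, the intersection is a superkey of S1; the decomposition is lossless.

Yes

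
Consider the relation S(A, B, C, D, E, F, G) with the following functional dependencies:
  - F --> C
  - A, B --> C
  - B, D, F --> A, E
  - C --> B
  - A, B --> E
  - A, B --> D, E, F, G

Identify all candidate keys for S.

{A, B}, {A, C}, {A, F}, {D, F}

Closure of {A, B} is {A, B, C, D, E, F, G}, the whole schema; {A, B} is a candidate key.
Closure of {A, C} is {A, B, C, D, E, F, G}, the whole schema; {A, C} is a candidate key.
Closure of {A, F} is {A, B, C, D, E, F, G}, the whole schema; {A, F} is a candidate key.
Closure of {D, F} is {A, B, C, D, E, F, G}, the whole schema; {D, F} is a candidate key.
These are minimal and exhaustive — every other superkey contains one of them.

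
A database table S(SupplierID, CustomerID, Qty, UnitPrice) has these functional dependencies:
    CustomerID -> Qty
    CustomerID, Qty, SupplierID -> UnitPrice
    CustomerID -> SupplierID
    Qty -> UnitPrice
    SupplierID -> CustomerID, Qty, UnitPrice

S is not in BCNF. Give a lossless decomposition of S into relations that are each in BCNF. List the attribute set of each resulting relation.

{CustomerID, Qty, SupplierID}; {Qty, UnitPrice}

Candidate keys of the original relation: {CustomerID}, {SupplierID}.
In {CustomerID, Qty, SupplierID, UnitPrice}, {Qty} is not a superkey ({Qty}⁺ restricted to this set is {Qty, UnitPrice}), so split on Qty -> UnitPrice into {Qty, UnitPrice} and {CustomerID, Qty, SupplierID}.
{Qty, UnitPrice} has no BCNF violation.
{CustomerID, Qty, SupplierID} has no BCNF violation.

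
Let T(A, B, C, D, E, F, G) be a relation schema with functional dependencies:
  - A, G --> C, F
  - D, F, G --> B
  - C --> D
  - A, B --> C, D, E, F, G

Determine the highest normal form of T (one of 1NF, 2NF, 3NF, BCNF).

Candidate keys: {A, B}, {A, G}. Prime attributes: {A, B, G}.
For D, F, G --> B we have {D, F, G}⁺ = {B, D, F, G}; {D, F, G} is not a superkey, so BCNF fails.
C --> D has non-prime {D} on the right and a non-superkey on the left, so 3NF fails.
Checking every proper subset of each key, none determines a non-prime attribute — 2NF is satisfied.

2NF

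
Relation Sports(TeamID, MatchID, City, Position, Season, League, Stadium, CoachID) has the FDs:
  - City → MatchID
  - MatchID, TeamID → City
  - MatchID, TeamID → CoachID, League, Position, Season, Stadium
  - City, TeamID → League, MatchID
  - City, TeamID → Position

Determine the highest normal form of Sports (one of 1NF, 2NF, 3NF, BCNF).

Candidate keys: {City, TeamID}, {MatchID, TeamID}. Prime attributes: {City, MatchID, TeamID}.
City → MatchID: {City}⁺ = {City, MatchID}, which is not all of the attributes, so the left side is not a superkey — BCNF is violated.
But every attribute on its right side ({MatchID}) is prime, and the same holds for every other non-superkey FD, so 3NF still holds.

3NF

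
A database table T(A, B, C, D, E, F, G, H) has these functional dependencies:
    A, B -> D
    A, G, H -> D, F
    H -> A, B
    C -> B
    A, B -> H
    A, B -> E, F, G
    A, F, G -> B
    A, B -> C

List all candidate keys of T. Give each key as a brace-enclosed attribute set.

Closure of {H} is {A, B, C, D, E, F, G, H}, the whole schema; {H} is a candidate key.
Closure of {A, B} is {A, B, C, D, E, F, G, H}, the whole schema; {A, B} is a candidate key.
Closure of {A, C} is {A, B, C, D, E, F, G, H}, the whole schema; {A, C} is a candidate key.
Closure of {A, F, G} is {A, B, C, D, E, F, G, H}, the whole schema; {A, F, G} is a candidate key.
These are minimal and exhaustive — every other superkey contains one of them.

{A, B}, {A, C}, {A, F, G}, {H}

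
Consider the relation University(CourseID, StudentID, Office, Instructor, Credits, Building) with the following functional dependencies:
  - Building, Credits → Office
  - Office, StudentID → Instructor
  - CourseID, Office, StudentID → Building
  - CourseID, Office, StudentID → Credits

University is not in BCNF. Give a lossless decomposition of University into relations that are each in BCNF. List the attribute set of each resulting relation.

Candidate keys of the original relation: {Building, CourseID, Credits, StudentID}, {CourseID, Office, StudentID}.
{Building, CourseID, Credits, Instructor, Office, StudentID}: {Building, Credits} determines {Building, Credits, Office} here but is not a superkey — split on Building, Credits → Office, giving {Building, Credits, Office} and {Building, CourseID, Credits, Instructor, StudentID}.
{Building, Credits, Office} has no BCNF violation.
{Building, CourseID, Credits, Instructor, StudentID}: {Building, Credits, StudentID} determines {Building, Credits, Instructor, StudentID} here but is not a superkey — split on Building, Credits, StudentID → Instructor, giving {Building, Credits, Instructor, StudentID} and {Building, CourseID, Credits, StudentID}.
{Building, Credits, Instructor, StudentID} has no BCNF violation.
{Building, CourseID, Credits, StudentID} has no BCNF violation.

{Building, CourseID, Credits, StudentID}; {Building, Credits, Instructor, StudentID}; {Building, Credits, Office}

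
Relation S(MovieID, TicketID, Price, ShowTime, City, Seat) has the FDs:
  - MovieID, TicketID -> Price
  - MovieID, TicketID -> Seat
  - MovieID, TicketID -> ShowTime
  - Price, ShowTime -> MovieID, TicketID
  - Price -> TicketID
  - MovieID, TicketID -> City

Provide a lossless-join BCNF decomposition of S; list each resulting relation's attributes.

Candidate keys of the original relation: {MovieID, Price}, {MovieID, TicketID}, {Price, ShowTime}.
In {City, MovieID, Price, Seat, ShowTime, TicketID}, {Price} is not a superkey ({Price}⁺ restricted to this set is {Price, TicketID}), so split on Price -> TicketID into {Price, TicketID} and {City, MovieID, Price, Seat, ShowTime}.
{Price, TicketID}: every determinant is a superkey — BCNF.
{City, MovieID, Price, Seat, ShowTime}: every determinant is a superkey — BCNF.

{City, MovieID, Price, Seat, ShowTime}; {Price, TicketID}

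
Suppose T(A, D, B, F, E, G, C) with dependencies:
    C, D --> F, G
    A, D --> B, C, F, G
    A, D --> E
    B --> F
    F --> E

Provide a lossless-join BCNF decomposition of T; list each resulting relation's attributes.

{A, B, C, D}; {C, D, F, G}; {E, F}

Candidate key of the original relation: {A, D}.
Within {A, B, C, D, E, F, G}: {C, D}⁺ ∩ {A, B, C, D, E, F, G} = {C, D, E, F, G}, not the whole set, so C, D --> E, F, G violates BCNF; decompose into {C, D, E, F, G} and {A, B, C, D}.
Within {C, D, E, F, G}: {F}⁺ ∩ {C, D, E, F, G} = {E, F}, not the whole set, so F --> E violates BCNF; decompose into {E, F} and {C, D, F, G}.
{E, F} is in BCNF.
{C, D, F, G} is in BCNF.
{A, B, C, D} is in BCNF.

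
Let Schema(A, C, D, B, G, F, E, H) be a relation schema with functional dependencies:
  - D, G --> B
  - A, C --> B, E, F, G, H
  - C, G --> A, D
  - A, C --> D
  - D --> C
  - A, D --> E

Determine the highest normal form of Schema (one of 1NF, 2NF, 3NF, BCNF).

Candidate keys: {A, C}, {A, D}, {C, G}, {D, G}. Prime attributes: {A, C, D, G}.
D --> C: {D}⁺ = {C, D}, which is not all of the attributes, so the left side is not a superkey — BCNF is violated.
But every attribute on its right side ({C}) is prime, and the same holds for every other non-superkey FD, so 3NF still holds.

3NF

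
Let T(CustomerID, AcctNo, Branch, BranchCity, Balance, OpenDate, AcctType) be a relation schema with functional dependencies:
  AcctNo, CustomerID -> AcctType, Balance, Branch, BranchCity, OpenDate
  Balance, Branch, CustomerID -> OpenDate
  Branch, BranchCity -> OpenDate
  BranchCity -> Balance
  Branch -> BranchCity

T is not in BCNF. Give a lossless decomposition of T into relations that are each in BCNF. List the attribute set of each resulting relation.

{AcctNo, AcctType, Branch, CustomerID}; {Balance, Branch}; {Balance, BranchCity}; {Branch, BranchCity, OpenDate}

Candidate key of the original relation: {AcctNo, CustomerID}.
{AcctNo, AcctType, Balance, Branch, BranchCity, CustomerID, OpenDate}: {Balance, Branch, CustomerID} determines {Balance, Branch, BranchCity, CustomerID, OpenDate} here but is not a superkey — split on Balance, Branch, CustomerID -> BranchCity, OpenDate, giving {Balance, Branch, BranchCity, CustomerID, OpenDate} and {AcctNo, AcctType, Balance, Branch, CustomerID}.
{Balance, Branch, BranchCity, CustomerID, OpenDate}: {Branch, BranchCity} determines {Balance, Branch, BranchCity, OpenDate} here but is not a superkey — split on Branch, BranchCity -> Balance, OpenDate, giving {Balance, Branch, BranchCity, OpenDate} and {Branch, BranchCity, CustomerID}.
{Balance, Branch, BranchCity, OpenDate}: {BranchCity} determines {Balance, BranchCity} here but is not a superkey — split on BranchCity -> Balance, giving {Balance, BranchCity} and {Branch, BranchCity, OpenDate}.
{Balance, BranchCity} is in BCNF.
{Branch, BranchCity, OpenDate} is in BCNF.
{Branch, BranchCity, CustomerID}: {Branch} determines {Branch, BranchCity} here but is not a superkey — split on Branch -> BranchCity, giving {Branch, BranchCity} and {Branch, CustomerID}.
{Branch, BranchCity} is in BCNF.
{Branch, CustomerID} is in BCNF.
{AcctNo, AcctType, Balance, Branch, CustomerID}: {Branch} determines {Balance, Branch} here but is not a superkey — split on Branch -> Balance, giving {Balance, Branch} and {AcctNo, AcctType, Branch, CustomerID}.
{Balance, Branch} is in BCNF.
{AcctNo, AcctType, Branch, CustomerID} is in BCNF.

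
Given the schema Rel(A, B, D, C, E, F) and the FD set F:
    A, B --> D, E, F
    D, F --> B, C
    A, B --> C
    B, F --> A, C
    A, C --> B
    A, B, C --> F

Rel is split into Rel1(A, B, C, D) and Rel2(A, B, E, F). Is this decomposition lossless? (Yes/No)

Yes

The shared attributes are {A, B} and {A, B}⁺ = {A, B, C, D, E, F}.
Since Rel1 ⊆ {A, B, C, D, E, F}, the intersection is a superkey of Rel1; the decomposition is lossless.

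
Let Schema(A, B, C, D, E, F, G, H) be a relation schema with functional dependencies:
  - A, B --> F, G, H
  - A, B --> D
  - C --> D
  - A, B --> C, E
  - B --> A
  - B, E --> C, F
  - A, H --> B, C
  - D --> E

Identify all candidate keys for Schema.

{A, H}, {B}

{B}⁺ = {A, B, C, D, E, F, G, H} — all of the relation — so {B} is a candidate key.
{A, H}⁺ = {A, B, C, D, E, F, G, H} — all of the relation — so {A, H} is a candidate key.
These are minimal and exhaustive — every other superkey contains one of them.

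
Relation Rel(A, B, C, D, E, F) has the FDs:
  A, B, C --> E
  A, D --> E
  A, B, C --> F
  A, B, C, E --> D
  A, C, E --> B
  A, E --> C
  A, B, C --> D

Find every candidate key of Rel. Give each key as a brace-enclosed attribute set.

{A, B, C}, {A, D}, {A, E}

Attributes never on any right-hand side: {A} — every candidate key must contain it.
{A, D}⁺ = {A, B, C, D, E, F} — all of the relation — so {A, D} is a candidate key.
{A, E}⁺ = {A, B, C, D, E, F} — all of the relation — so {A, E} is a candidate key.
{A, B, C}⁺ = {A, B, C, D, E, F} — all of the relation — so {A, B, C} is a candidate key.
No proper subset of any of these is a key, and no other minimal superkey exists.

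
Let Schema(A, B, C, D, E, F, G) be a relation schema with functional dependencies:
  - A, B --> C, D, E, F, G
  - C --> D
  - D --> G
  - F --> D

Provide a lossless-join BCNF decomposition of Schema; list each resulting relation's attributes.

{A, B, C, E, F}; {C, D}; {D, G}

Candidate key of the original relation: {A, B}.
In {A, B, C, D, E, F, G}, {C} is not a superkey ({C}⁺ restricted to this set is {C, D, G}), so split on C --> D, G into {C, D, G} and {A, B, C, E, F}.
In {C, D, G}, {D} is not a superkey ({D}⁺ restricted to this set is {D, G}), so split on D --> G into {D, G} and {C, D}.
{D, G}: every determinant is a superkey — BCNF.
{C, D}: every determinant is a superkey — BCNF.
{A, B, C, E, F}: every determinant is a superkey — BCNF.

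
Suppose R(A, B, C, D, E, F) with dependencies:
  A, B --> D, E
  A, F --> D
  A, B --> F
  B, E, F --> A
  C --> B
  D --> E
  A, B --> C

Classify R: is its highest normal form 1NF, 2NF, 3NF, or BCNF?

3NF

Candidate keys: {A, B}, {A, C}, {B, D, F}, {B, E, F}, {C, D, F}, {C, E, F}. Prime attributes: {A, B, C, D, E, F}.
For A, F --> D we have {A, F}⁺ = {A, D, E, F}; {A, F} is not a superkey, so BCNF fails.
Its right-hand attributes {D} are all prime, as are those of every other non-superkey FD — the relation is in 3NF.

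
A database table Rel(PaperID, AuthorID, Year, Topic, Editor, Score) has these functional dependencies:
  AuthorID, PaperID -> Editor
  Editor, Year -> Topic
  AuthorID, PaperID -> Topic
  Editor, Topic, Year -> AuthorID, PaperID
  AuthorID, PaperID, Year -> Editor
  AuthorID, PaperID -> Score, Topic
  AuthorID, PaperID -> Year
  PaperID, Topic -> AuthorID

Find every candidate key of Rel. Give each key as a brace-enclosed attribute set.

{AuthorID, PaperID}, {Editor, Year}, {PaperID, Topic}

{AuthorID, PaperID} is a candidate key since {AuthorID, PaperID}⁺ = {AuthorID, Editor, PaperID, Score, Topic, Year} covers every attribute.
{Editor, Year} is a candidate key since {Editor, Year}⁺ = {AuthorID, Editor, PaperID, Score, Topic, Year} covers every attribute.
{PaperID, Topic} is a candidate key since {PaperID, Topic}⁺ = {AuthorID, Editor, PaperID, Score, Topic, Year} covers every attribute.
No proper subset of any of these is a key, and no other minimal superkey exists.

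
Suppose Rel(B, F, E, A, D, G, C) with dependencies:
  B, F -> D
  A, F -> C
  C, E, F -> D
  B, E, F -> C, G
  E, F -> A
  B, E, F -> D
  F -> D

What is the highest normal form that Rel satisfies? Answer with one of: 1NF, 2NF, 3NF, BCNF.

Candidate key: {B, E, F}. Prime attributes: {B, E, F}.
For B, F -> D we have {B, F}⁺ = {B, D, F}; {B, F} is not a superkey, so BCNF fails.
B, F -> D has non-prime {D} on the right and a non-superkey on the left, so 3NF fails.
Since {F} ⊂ {B, E, F} and {F}⁺ ⊇ {D} with {D} non-prime, there is a partial dependency; 2NF fails.

1NF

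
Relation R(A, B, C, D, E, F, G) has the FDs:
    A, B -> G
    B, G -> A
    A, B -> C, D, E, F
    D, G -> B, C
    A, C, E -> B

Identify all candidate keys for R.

{A, B}, {A, C, E}, {B, G}, {D, G}

{A, B}⁺ = {A, B, C, D, E, F, G}, which is every attribute, so {A, B} is a candidate key.
{B, G}⁺ = {A, B, C, D, E, F, G}, which is every attribute, so {B, G} is a candidate key.
{D, G}⁺ = {A, B, C, D, E, F, G}, which is every attribute, so {D, G} is a candidate key.
{A, C, E}⁺ = {A, B, C, D, E, F, G}, which is every attribute, so {A, C, E} is a candidate key.
These are minimal and exhaustive — every other superkey contains one of them.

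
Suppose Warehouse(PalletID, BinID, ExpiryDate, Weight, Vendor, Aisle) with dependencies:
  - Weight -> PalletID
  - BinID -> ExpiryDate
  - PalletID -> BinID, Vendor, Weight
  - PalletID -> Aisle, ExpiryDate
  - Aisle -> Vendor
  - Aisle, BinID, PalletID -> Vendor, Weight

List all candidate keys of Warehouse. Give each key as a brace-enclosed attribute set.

{PalletID}, {Weight}

{PalletID}⁺ = {Aisle, BinID, ExpiryDate, PalletID, Vendor, Weight}, which is every attribute, so {PalletID} is a candidate key.
{Weight}⁺ = {Aisle, BinID, ExpiryDate, PalletID, Vendor, Weight}, which is every attribute, so {Weight} is a candidate key.
These are minimal and exhaustive — every other superkey contains one of them.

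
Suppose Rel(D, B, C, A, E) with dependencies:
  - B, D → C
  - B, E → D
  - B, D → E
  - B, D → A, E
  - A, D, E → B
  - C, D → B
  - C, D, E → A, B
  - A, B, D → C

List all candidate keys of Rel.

{B, D}⁺ = {A, B, C, D, E} — all of the relation — so {B, D} is a candidate key.
{B, E}⁺ = {A, B, C, D, E} — all of the relation — so {B, E} is a candidate key.
{C, D}⁺ = {A, B, C, D, E} — all of the relation — so {C, D} is a candidate key.
{A, D, E}⁺ = {A, B, C, D, E} — all of the relation — so {A, D, E} is a candidate key.
Any other superkey properly contains one of these, so there are no further candidate keys.

{A, D, E}, {B, D}, {B, E}, {C, D}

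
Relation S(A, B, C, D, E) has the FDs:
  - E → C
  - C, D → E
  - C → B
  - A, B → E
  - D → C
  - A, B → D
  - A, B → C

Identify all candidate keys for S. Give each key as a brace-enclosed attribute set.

{A, B}, {A, C}, {A, D}, {A, E}

No FD produces {A}, so it must be in every candidate key.
{A, B} is a candidate key since {A, B}⁺ = {A, B, C, D, E} covers every attribute.
{A, C} is a candidate key since {A, C}⁺ = {A, B, C, D, E} covers every attribute.
{A, D} is a candidate key since {A, D}⁺ = {A, B, C, D, E} covers every attribute.
{A, E} is a candidate key since {A, E}⁺ = {A, B, C, D, E} covers every attribute.
No proper subset of any of these is a key, and no other minimal superkey exists.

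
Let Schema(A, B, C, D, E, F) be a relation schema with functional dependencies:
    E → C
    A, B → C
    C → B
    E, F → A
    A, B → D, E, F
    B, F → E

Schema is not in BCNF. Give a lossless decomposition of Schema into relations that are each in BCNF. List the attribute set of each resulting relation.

Candidate keys of the original relation: {A, B}, {A, C}, {A, E}, {B, F}, {C, F}, {E, F}.
{A, B, C, D, E, F}: {E} determines {B, C, E} here but is not a superkey — split on E → B, C, giving {B, C, E} and {A, D, E, F}.
{B, C, E}: {C} determines {B, C} here but is not a superkey — split on C → B, giving {B, C} and {C, E}.
{B, C} has no BCNF violation.
{C, E} has no BCNF violation.
{A, D, E, F} has no BCNF violation.

{A, D, E, F}; {B, C}; {C, E}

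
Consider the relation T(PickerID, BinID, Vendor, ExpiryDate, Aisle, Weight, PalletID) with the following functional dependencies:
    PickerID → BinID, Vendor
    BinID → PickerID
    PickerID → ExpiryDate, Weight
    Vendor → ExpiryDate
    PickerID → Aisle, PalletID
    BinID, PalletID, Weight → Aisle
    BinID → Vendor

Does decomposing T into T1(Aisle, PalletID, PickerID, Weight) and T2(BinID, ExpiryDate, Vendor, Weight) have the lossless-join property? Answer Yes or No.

No

T1 ∩ T2 = {Weight}; its closure under F is {Weight}.
Neither T1 nor T2 is contained in that closure, so the decomposition is lossy.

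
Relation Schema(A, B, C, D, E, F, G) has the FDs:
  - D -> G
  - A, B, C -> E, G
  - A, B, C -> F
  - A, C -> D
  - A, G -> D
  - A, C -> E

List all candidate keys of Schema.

Attributes never on any right-hand side: {A, B, C} — every candidate key must contain all of them.
{A, B, C}⁺ = {A, B, C, D, E, F, G} — all of the relation — so {A, B, C} is a candidate key.
No smaller or unrelated set reaches every attribute, so there are no other keys.

{A, B, C}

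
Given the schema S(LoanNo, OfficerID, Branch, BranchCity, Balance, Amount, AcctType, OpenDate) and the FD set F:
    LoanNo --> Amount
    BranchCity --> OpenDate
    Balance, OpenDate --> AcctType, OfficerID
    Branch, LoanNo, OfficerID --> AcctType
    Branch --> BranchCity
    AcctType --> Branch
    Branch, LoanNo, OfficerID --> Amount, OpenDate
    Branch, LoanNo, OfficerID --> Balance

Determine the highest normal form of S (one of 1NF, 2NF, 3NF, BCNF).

1NF

Candidate keys: {AcctType, Balance, LoanNo}, {AcctType, LoanNo, OfficerID}, {Balance, Branch, LoanNo}, {Balance, BranchCity, LoanNo}, {Balance, LoanNo, OpenDate}, {Branch, LoanNo, OfficerID}. Prime attributes: {AcctType, Balance, Branch, BranchCity, LoanNo, OfficerID, OpenDate}.
LoanNo --> Amount: {LoanNo}⁺ = {Amount, LoanNo}, which is not all of the attributes, so the left side is not a superkey — BCNF is violated.
Because {Amount} is non-prime and the left side of LoanNo --> Amount is not a superkey, the relation is not in 3NF.
Since {LoanNo} ⊂ {AcctType, Balance, LoanNo} and {LoanNo}⁺ ⊇ {Amount} with {Amount} non-prime, there is a partial dependency; 2NF fails.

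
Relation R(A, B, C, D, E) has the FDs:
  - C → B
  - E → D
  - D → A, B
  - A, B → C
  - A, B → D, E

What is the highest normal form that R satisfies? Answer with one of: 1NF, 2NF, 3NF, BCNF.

3NF

Candidate keys: {A, B}, {A, C}, {D}, {E}. Prime attributes: {A, B, C, D, E}.
For C → B we have {C}⁺ = {B, C}; {C} is not a superkey, so BCNF fails.
Since {B} ⊆ prime attributes and every other non-superkey FD also has a prime right side, the schema is in 3NF.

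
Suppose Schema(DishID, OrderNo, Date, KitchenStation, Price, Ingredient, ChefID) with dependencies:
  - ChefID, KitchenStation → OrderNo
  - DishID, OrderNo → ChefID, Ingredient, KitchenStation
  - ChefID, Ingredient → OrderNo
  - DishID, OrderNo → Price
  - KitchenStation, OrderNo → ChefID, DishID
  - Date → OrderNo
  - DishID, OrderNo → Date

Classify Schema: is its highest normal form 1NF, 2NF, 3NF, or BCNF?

3NF

Candidate keys: {ChefID, DishID, Ingredient}, {ChefID, KitchenStation}, {Date, DishID}, {Date, KitchenStation}, {DishID, OrderNo}, {KitchenStation, OrderNo}. Prime attributes: {ChefID, Date, DishID, Ingredient, KitchenStation, OrderNo}.
For ChefID, Ingredient → OrderNo we have {ChefID, Ingredient}⁺ = {ChefID, Ingredient, OrderNo}; {ChefID, Ingredient} is not a superkey, so BCNF fails.
But every attribute on its right side ({OrderNo}) is prime, and the same holds for every other non-superkey FD, so 3NF still holds.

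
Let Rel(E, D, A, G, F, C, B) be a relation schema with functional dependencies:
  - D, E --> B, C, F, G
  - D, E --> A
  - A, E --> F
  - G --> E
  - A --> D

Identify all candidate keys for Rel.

{A, E}, {A, G}, {D, E}, {D, G}

{A, E}⁺ = {A, B, C, D, E, F, G} — all of the relation — so {A, E} is a candidate key.
{A, G}⁺ = {A, B, C, D, E, F, G} — all of the relation — so {A, G} is a candidate key.
{D, E}⁺ = {A, B, C, D, E, F, G} — all of the relation — so {D, E} is a candidate key.
{D, G}⁺ = {A, B, C, D, E, F, G} — all of the relation — so {D, G} is a candidate key.
No proper subset of any of these is a key, and no other minimal superkey exists.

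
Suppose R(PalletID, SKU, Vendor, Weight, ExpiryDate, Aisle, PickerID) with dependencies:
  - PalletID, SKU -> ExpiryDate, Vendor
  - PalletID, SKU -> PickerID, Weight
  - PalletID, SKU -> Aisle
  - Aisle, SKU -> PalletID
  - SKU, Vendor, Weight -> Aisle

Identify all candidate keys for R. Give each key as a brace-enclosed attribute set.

{Aisle, SKU}, {PalletID, SKU}, {SKU, Vendor, Weight}

No FD produces {SKU}, so it must be in every candidate key.
{Aisle, SKU}⁺ = {Aisle, ExpiryDate, PalletID, PickerID, SKU, Vendor, Weight} — all of the relation — so {Aisle, SKU} is a candidate key.
{PalletID, SKU}⁺ = {Aisle, ExpiryDate, PalletID, PickerID, SKU, Vendor, Weight} — all of the relation — so {PalletID, SKU} is a candidate key.
{SKU, Vendor, Weight}⁺ = {Aisle, ExpiryDate, PalletID, PickerID, SKU, Vendor, Weight} — all of the relation — so {SKU, Vendor, Weight} is a candidate key.
Any other superkey properly contains one of these, so there are no further candidate keys.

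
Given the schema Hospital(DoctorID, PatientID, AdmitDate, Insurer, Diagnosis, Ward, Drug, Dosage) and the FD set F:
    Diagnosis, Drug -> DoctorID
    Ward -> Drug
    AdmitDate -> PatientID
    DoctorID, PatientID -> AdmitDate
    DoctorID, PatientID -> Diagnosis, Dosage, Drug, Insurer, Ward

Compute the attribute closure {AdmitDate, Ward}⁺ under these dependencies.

{AdmitDate, Drug, PatientID, Ward}

Start with {AdmitDate, Ward}.
Ward -> Drug applies; add {Drug} → now {AdmitDate, Drug, Ward}.
AdmitDate -> PatientID applies; add {PatientID} → now {AdmitDate, Drug, PatientID, Ward}.
No further FD applies.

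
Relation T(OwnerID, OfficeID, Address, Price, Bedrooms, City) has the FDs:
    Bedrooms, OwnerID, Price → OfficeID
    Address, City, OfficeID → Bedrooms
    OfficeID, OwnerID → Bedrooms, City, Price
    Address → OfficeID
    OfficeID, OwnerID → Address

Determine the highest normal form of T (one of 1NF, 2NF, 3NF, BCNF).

Candidate keys: {Address, OwnerID}, {Bedrooms, OwnerID, Price}, {OfficeID, OwnerID}. Prime attributes: {Address, Bedrooms, OfficeID, OwnerID, Price}.
Address, City, OfficeID → Bedrooms breaks BCNF: {Address, City, OfficeID}⁺ = {Address, Bedrooms, City, OfficeID}, so {Address, City, OfficeID} is not a superkey.
Its right-hand attributes {Bedrooms} are all prime, as are those of every other non-superkey FD — the relation is in 3NF.

3NF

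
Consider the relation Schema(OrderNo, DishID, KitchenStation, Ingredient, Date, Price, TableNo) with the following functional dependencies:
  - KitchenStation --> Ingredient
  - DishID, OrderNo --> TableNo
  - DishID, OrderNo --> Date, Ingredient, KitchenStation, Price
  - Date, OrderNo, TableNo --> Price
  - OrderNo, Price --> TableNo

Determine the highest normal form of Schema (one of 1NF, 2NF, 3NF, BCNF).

Candidate key: {DishID, OrderNo}. Prime attributes: {DishID, OrderNo}.
For KitchenStation --> Ingredient we have {KitchenStation}⁺ = {Ingredient, KitchenStation}; {KitchenStation} is not a superkey, so BCNF fails.
KitchenStation --> Ingredient has non-prime {Ingredient} on the right and a non-superkey on the left, so 3NF fails.
Checking every proper subset of each key, none determines a non-prime attribute — 2NF is satisfied.

2NF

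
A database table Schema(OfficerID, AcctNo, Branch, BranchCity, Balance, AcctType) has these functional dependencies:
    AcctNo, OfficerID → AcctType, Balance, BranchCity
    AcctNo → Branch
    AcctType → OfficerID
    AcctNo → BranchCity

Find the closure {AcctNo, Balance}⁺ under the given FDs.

{AcctNo, Balance, Branch, BranchCity}

Start with {AcctNo, Balance}.
AcctNo → Branch applies; add {Branch} → now {AcctNo, Balance, Branch}.
AcctNo → BranchCity applies; add {BranchCity} → now {AcctNo, Balance, Branch, BranchCity}.
No further FD applies.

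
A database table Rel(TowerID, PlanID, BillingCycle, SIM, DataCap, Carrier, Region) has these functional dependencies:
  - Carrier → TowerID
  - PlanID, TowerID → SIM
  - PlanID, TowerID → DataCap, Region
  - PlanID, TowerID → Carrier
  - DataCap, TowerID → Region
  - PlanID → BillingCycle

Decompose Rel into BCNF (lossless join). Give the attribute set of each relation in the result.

Candidate keys of the original relation: {Carrier, PlanID}, {PlanID, TowerID}.
In {BillingCycle, Carrier, DataCap, PlanID, Region, SIM, TowerID}, {Carrier} is not a superkey ({Carrier}⁺ restricted to this set is {Carrier, TowerID}), so split on Carrier → TowerID into {Carrier, TowerID} and {BillingCycle, Carrier, DataCap, PlanID, Region, SIM}.
{Carrier, TowerID} has no BCNF violation.
In {BillingCycle, Carrier, DataCap, PlanID, Region, SIM}, {PlanID} is not a superkey ({PlanID}⁺ restricted to this set is {BillingCycle, PlanID}), so split on PlanID → BillingCycle into {BillingCycle, PlanID} and {Carrier, DataCap, PlanID, Region, SIM}.
{BillingCycle, PlanID} has no BCNF violation.
In {Carrier, DataCap, PlanID, Region, SIM}, {Carrier, DataCap} is not a superkey ({Carrier, DataCap}⁺ restricted to this set is {Carrier, DataCap, Region}), so split on Carrier, DataCap → Region into {Carrier, DataCap, Region} and {Carrier, DataCap, PlanID, SIM}.
{Carrier, DataCap, Region} has no BCNF violation.
{Carrier, DataCap, PlanID, SIM} has no BCNF violation.

{BillingCycle, PlanID}; {Carrier, DataCap, PlanID, SIM}; {Carrier, DataCap, Region}; {Carrier, TowerID}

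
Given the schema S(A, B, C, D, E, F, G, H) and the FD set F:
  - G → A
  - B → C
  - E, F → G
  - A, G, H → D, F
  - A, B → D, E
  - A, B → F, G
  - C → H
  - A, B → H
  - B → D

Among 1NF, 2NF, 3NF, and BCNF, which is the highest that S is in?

1NF

Candidate keys: {A, B}, {B, E, F}, {B, G}. Prime attributes: {A, B, E, F, G}.
For G → A we have {G}⁺ = {A, G}; {G} is not a superkey, so BCNF fails.
Because {C} is non-prime and the left side of B → C is not a superkey, the relation is not in 3NF.
Since {B} ⊂ {A, B} and {B}⁺ ⊇ {C, D, H} with {C, D, H} non-prime, there is a partial dependency; 2NF fails.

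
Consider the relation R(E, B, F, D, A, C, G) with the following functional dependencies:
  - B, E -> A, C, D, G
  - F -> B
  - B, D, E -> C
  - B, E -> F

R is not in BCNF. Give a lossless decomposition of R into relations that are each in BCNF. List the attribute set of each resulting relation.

Candidate keys of the original relation: {B, E}, {E, F}.
Within {A, B, C, D, E, F, G}: {F}⁺ ∩ {A, B, C, D, E, F, G} = {B, F}, not the whole set, so F -> B violates BCNF; decompose into {B, F} and {A, C, D, E, F, G}.
{B, F} is in BCNF.
{A, C, D, E, F, G} is in BCNF.

{A, C, D, E, F, G}; {B, F}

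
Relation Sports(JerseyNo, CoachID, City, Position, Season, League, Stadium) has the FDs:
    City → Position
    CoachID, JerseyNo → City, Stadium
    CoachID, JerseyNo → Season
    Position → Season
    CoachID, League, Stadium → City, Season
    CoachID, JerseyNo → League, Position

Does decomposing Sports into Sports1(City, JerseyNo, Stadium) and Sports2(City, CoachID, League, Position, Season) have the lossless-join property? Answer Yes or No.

Common attributes: {City}; their closure is {City, Position, Season}.
The closure covers neither Sports1 nor Sports2 entirely; the join is not lossless.

No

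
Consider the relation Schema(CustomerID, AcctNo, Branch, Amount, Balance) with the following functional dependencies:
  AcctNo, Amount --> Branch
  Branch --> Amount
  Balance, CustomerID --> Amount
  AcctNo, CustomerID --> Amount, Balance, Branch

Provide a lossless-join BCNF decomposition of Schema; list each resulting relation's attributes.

Candidate key of the original relation: {AcctNo, CustomerID}.
In {AcctNo, Amount, Balance, Branch, CustomerID}, {AcctNo, Amount} is not a superkey ({AcctNo, Amount}⁺ restricted to this set is {AcctNo, Amount, Branch}), so split on AcctNo, Amount --> Branch into {AcctNo, Amount, Branch} and {AcctNo, Amount, Balance, CustomerID}.
In {AcctNo, Amount, Branch}, {Branch} is not a superkey ({Branch}⁺ restricted to this set is {Amount, Branch}), so split on Branch --> Amount into {Amount, Branch} and {AcctNo, Branch}.
{Amount, Branch} has no BCNF violation.
{AcctNo, Branch} has no BCNF violation.
In {AcctNo, Amount, Balance, CustomerID}, {Balance, CustomerID} is not a superkey ({Balance, CustomerID}⁺ restricted to this set is {Amount, Balance, CustomerID}), so split on Balance, CustomerID --> Amount into {Amount, Balance, CustomerID} and {AcctNo, Balance, CustomerID}.
{Amount, Balance, CustomerID} has no BCNF violation.
{AcctNo, Balance, CustomerID} has no BCNF violation.

{AcctNo, Balance, CustomerID}; {AcctNo, Branch}; {Amount, Balance, CustomerID}; {Amount, Branch}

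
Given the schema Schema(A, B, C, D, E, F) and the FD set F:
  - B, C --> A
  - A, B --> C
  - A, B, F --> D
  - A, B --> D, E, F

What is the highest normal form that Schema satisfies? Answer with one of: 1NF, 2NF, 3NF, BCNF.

Candidate keys: {A, B}, {B, C}. Prime attributes: {A, B, C}.
Each dependency's left side is a superkey — BCNF holds.

BCNF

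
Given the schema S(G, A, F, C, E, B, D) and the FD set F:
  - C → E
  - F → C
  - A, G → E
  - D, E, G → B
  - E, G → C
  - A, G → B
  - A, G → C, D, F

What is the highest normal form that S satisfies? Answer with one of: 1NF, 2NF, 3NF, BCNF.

2NF

Candidate key: {A, G}. Prime attributes: {A, G}.
For C → E we have {C}⁺ = {C, E}; {C} is not a superkey, so BCNF fails.
C → E has non-prime {E} on the right and a non-superkey on the left, so 3NF fails.
Checking every proper subset of each key, none determines a non-prime attribute — 2NF is satisfied.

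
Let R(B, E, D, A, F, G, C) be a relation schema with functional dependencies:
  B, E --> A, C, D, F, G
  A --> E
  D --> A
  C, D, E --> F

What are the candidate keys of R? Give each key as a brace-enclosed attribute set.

No FD produces {B}, so it must be in every candidate key.
{A, B}⁺ = {A, B, C, D, E, F, G} — all of the relation — so {A, B} is a candidate key.
{B, D}⁺ = {A, B, C, D, E, F, G} — all of the relation — so {B, D} is a candidate key.
{B, E}⁺ = {A, B, C, D, E, F, G} — all of the relation — so {B, E} is a candidate key.
No proper subset of any of these is a key, and no other minimal superkey exists.

{A, B}, {B, D}, {B, E}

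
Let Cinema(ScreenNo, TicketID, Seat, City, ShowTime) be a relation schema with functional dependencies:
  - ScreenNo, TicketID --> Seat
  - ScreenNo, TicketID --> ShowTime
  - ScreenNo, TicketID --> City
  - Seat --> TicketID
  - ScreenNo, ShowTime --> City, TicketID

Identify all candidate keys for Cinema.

{ScreenNo, Seat}, {ScreenNo, ShowTime}, {ScreenNo, TicketID}

No FD produces {ScreenNo}, so it must be in every candidate key.
{ScreenNo, Seat} is a candidate key since {ScreenNo, Seat}⁺ = {City, ScreenNo, Seat, ShowTime, TicketID} covers every attribute.
{ScreenNo, ShowTime} is a candidate key since {ScreenNo, ShowTime}⁺ = {City, ScreenNo, Seat, ShowTime, TicketID} covers every attribute.
{ScreenNo, TicketID} is a candidate key since {ScreenNo, TicketID}⁺ = {City, ScreenNo, Seat, ShowTime, TicketID} covers every attribute.
Any other superkey properly contains one of these, so there are no further candidate keys.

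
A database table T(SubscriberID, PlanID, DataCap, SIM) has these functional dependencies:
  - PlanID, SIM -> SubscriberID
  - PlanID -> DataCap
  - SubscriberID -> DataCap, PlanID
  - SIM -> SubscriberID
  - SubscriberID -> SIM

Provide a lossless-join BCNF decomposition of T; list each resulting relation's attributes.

Candidate keys of the original relation: {SIM}, {SubscriberID}.
Within {DataCap, PlanID, SIM, SubscriberID}: {PlanID}⁺ ∩ {DataCap, PlanID, SIM, SubscriberID} = {DataCap, PlanID}, not the whole set, so PlanID -> DataCap violates BCNF; decompose into {DataCap, PlanID} and {PlanID, SIM, SubscriberID}.
{DataCap, PlanID} is in BCNF.
{PlanID, SIM, SubscriberID} is in BCNF.

{DataCap, PlanID}; {PlanID, SIM, SubscriberID}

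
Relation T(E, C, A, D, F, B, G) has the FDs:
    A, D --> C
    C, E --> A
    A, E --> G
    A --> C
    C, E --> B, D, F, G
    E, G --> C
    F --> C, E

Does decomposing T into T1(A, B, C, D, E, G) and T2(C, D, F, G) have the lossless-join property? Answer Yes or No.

No

The shared attributes are {C, D, G} and {C, D, G}⁺ = {C, D, G}.
T1 ⊄ {C, D, G} and T2 ⊄ {C, D, G}, so the split is lossy.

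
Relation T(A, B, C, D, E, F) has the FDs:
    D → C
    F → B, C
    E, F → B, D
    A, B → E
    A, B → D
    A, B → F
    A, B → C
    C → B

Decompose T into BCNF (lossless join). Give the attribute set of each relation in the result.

Candidate keys of the original relation: {A, B}, {A, C}, {A, D}, {A, F}.
{A, B, C, D, E, F}: {D} determines {B, C, D} here but is not a superkey — split on D → B, C, giving {B, C, D} and {A, D, E, F}.
{B, C, D}: {C} determines {B, C} here but is not a superkey — split on C → B, giving {B, C} and {C, D}.
{B, C} has no BCNF violation.
{C, D} has no BCNF violation.
{A, D, E, F}: {E, F} determines {D, E, F} here but is not a superkey — split on E, F → D, giving {D, E, F} and {A, E, F}.
{D, E, F} has no BCNF violation.
{A, E, F} has no BCNF violation.

{A, E, F}; {B, C}; {C, D}; {D, E, F}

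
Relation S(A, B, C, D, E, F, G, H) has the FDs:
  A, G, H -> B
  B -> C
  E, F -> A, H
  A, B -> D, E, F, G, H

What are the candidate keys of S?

{A, B} is a candidate key since {A, B}⁺ = {A, B, C, D, E, F, G, H} covers every attribute.
{A, G, H} is a candidate key since {A, G, H}⁺ = {A, B, C, D, E, F, G, H} covers every attribute.
{B, E, F} is a candidate key since {B, E, F}⁺ = {A, B, C, D, E, F, G, H} covers every attribute.
{E, F, G} is a candidate key since {E, F, G}⁺ = {A, B, C, D, E, F, G, H} covers every attribute.
Any other superkey properly contains one of these, so there are no further candidate keys.

{A, B}, {A, G, H}, {B, E, F}, {E, F, G}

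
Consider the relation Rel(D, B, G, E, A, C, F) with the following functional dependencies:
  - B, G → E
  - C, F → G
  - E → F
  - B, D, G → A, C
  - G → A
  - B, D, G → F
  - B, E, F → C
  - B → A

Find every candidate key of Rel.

{B, C, D, F}, {B, D, E}, {B, D, G}

{B, D} never appear on the right of any FD, so every key must include all of them.
{B, D, E}⁺ = {A, B, C, D, E, F, G}, which is every attribute, so {B, D, E} is a candidate key.
{B, D, G}⁺ = {A, B, C, D, E, F, G}, which is every attribute, so {B, D, G} is a candidate key.
{B, C, D, F}⁺ = {A, B, C, D, E, F, G}, which is every attribute, so {B, C, D, F} is a candidate key.
These are minimal and exhaustive — every other superkey contains one of them.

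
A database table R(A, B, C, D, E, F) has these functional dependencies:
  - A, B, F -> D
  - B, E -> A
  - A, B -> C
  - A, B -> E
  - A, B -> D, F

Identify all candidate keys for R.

{B} never appears on the right of any FD, so every key must include it.
{A, B}⁺ = {A, B, C, D, E, F}, which is every attribute, so {A, B} is a candidate key.
{B, E}⁺ = {A, B, C, D, E, F}, which is every attribute, so {B, E} is a candidate key.
No proper subset of any of these is a key, and no other minimal superkey exists.

{A, B}, {B, E}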